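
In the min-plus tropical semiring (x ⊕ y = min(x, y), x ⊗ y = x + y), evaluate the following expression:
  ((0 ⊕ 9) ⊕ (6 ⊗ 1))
((0 ⊕ 9) ⊕ (6 ⊗ 1)) = 0

Expand innermost to outermost. Recall ⊕ takes the minimum of its arguments and ⊗ takes their sum. Working out the expression ((0 ⊕ 9) ⊕ (6 ⊗ 1)) gives 0.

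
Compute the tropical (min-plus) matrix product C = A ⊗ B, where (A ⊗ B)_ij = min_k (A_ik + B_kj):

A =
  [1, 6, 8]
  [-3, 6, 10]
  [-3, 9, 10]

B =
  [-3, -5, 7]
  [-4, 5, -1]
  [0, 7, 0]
A ⊗ B =
  [-2, -4, 5]
  [-6, -8, 4]
  [-6, -8, 4]

Apply the min-plus product entry-by-entry:
  C[0][0] = min over k of (A[0][0] + B[0][0] = 1 + -3 = -2, A[0][1] + B[1][0] = 6 + -4 = 2, A[0][2] + B[2][0] = 8 + 0 = 8) = -2 (attained at k = 0)
  C[0][1] = min over k of (A[0][0] + B[0][1] = 1 + -5 = -4, A[0][1] + B[1][1] = 6 + 5 = 11, A[0][2] + B[2][1] = 8 + 7 = 15) = -4 (attained at k = 0)
  C[0][2] = min over k of (A[0][0] + B[0][2] = 1 + 7 = 8, A[0][1] + B[1][2] = 6 + -1 = 5, A[0][2] + B[2][2] = 8 + 0 = 8) = 5 (attained at k = 1)
  C[1][0] = min over k of (A[1][0] + B[0][0] = -3 + -3 = -6, A[1][1] + B[1][0] = 6 + -4 = 2, A[1][2] + B[2][0] = 10 + 0 = 10) = -6 (attained at k = 0)
  C[1][1] = min over k of (A[1][0] + B[0][1] = -3 + -5 = -8, A[1][1] + B[1][1] = 6 + 5 = 11, A[1][2] + B[2][1] = 10 + 7 = 17) = -8 (attained at k = 0)
  C[1][2] = min over k of (A[1][0] + B[0][2] = -3 + 7 = 4, A[1][1] + B[1][2] = 6 + -1 = 5, A[1][2] + B[2][2] = 10 + 0 = 10) = 4 (attained at k = 0)
  C[2][0] = min over k of (A[2][0] + B[0][0] = -3 + -3 = -6, A[2][1] + B[1][0] = 9 + -4 = 5, A[2][2] + B[2][0] = 10 + 0 = 10) = -6 (attained at k = 0)
  C[2][1] = min over k of (A[2][0] + B[0][1] = -3 + -5 = -8, A[2][1] + B[1][1] = 9 + 5 = 14, A[2][2] + B[2][1] = 10 + 7 = 17) = -8 (attained at k = 0)
  C[2][2] = min over k of (A[2][0] + B[0][2] = -3 + 7 = 4, A[2][1] + B[1][2] = 9 + -1 = 8, A[2][2] + B[2][2] = 10 + 0 = 10) = 4 (attained at k = 0)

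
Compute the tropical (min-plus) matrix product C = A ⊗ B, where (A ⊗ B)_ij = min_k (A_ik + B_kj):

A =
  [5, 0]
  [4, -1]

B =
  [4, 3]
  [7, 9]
A ⊗ B =
  [7, 8]
  [6, 7]

Apply the min-plus product entry-by-entry:
  C[0][0] = min over k of (A[0][0] + B[0][0] = 5 + 4 = 9, A[0][1] + B[1][0] = 0 + 7 = 7) = 7 (attained at k = 1)
  C[0][1] = min over k of (A[0][0] + B[0][1] = 5 + 3 = 8, A[0][1] + B[1][1] = 0 + 9 = 9) = 8 (attained at k = 0)
  C[1][0] = min over k of (A[1][0] + B[0][0] = 4 + 4 = 8, A[1][1] + B[1][0] = -1 + 7 = 6) = 6 (attained at k = 1)
  C[1][1] = min over k of (A[1][0] + B[0][1] = 4 + 3 = 7, A[1][1] + B[1][1] = -1 + 9 = 8) = 7 (attained at k = 0)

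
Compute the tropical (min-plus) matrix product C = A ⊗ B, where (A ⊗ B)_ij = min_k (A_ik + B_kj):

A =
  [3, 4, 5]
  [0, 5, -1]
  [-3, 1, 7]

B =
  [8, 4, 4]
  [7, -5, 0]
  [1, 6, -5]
A ⊗ B =
  [6, -1, 0]
  [0, 0, -6]
  [5, -4, 1]

Apply the min-plus product entry-by-entry:
  C[0][0] = min over k of (A[0][0] + B[0][0] = 3 + 8 = 11, A[0][1] + B[1][0] = 4 + 7 = 11, A[0][2] + B[2][0] = 5 + 1 = 6) = 6 (attained at k = 2)
  C[0][1] = min over k of (A[0][0] + B[0][1] = 3 + 4 = 7, A[0][1] + B[1][1] = 4 + -5 = -1, A[0][2] + B[2][1] = 5 + 6 = 11) = -1 (attained at k = 1)
  C[0][2] = min over k of (A[0][0] + B[0][2] = 3 + 4 = 7, A[0][1] + B[1][2] = 4 + 0 = 4, A[0][2] + B[2][2] = 5 + -5 = 0) = 0 (attained at k = 2)
  C[1][0] = min over k of (A[1][0] + B[0][0] = 0 + 8 = 8, A[1][1] + B[1][0] = 5 + 7 = 12, A[1][2] + B[2][0] = -1 + 1 = 0) = 0 (attained at k = 2)
  C[1][1] = min over k of (A[1][0] + B[0][1] = 0 + 4 = 4, A[1][1] + B[1][1] = 5 + -5 = 0, A[1][2] + B[2][1] = -1 + 6 = 5) = 0 (attained at k = 1)
  C[1][2] = min over k of (A[1][0] + B[0][2] = 0 + 4 = 4, A[1][1] + B[1][2] = 5 + 0 = 5, A[1][2] + B[2][2] = -1 + -5 = -6) = -6 (attained at k = 2)
  C[2][0] = min over k of (A[2][0] + B[0][0] = -3 + 8 = 5, A[2][1] + B[1][0] = 1 + 7 = 8, A[2][2] + B[2][0] = 7 + 1 = 8) = 5 (attained at k = 0)
  C[2][1] = min over k of (A[2][0] + B[0][1] = -3 + 4 = 1, A[2][1] + B[1][1] = 1 + -5 = -4, A[2][2] + B[2][1] = 7 + 6 = 13) = -4 (attained at k = 1)
  C[2][2] = min over k of (A[2][0] + B[0][2] = -3 + 4 = 1, A[2][1] + B[1][2] = 1 + 0 = 1, A[2][2] + B[2][2] = 7 + -5 = 2) = 1 (attained at k = 0)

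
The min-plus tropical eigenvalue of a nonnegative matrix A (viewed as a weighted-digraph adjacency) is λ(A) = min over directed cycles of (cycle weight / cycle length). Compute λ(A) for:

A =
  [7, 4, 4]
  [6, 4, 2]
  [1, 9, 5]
λ(A) = 7/3

Enumerate directed cycles and compute their means (weight / length). Sample:
  cycle 0 → 0: weight = 7, length = 1, mean = 7/1 ≈ 7.000
  cycle 1 → 1: weight = 4, length = 1, mean = 4/1 ≈ 4.000
  cycle 2 → 2: weight = 5, length = 1, mean = 5/1 ≈ 5.000
  cycle 0 → 1 → 0: weight = 10, length = 2, mean = 10/2 ≈ 5.000
  cycle 0 → 2 → 0: weight = 5, length = 2, mean = 5/2 ≈ 2.500
  cycle 1 → 0 → 1: weight = 10, length = 2, mean = 10/2 ≈ 5.000
Minimum mean = 2.333, attained e.g. along the cycle 0 → 1 → 2 → 0 with weight 7 and length 3. So λ(A) = 7/3 = 7/3.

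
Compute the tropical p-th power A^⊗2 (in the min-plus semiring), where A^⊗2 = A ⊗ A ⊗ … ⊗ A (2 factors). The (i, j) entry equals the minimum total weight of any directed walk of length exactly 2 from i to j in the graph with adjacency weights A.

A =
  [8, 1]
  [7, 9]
A^⊗2 =
  [8, 9]
  [15, 8]

Each entry (A^⊗2)_ij equals the minimum over all length-2 walks i = v_0 → v_1 → … → v_2 = j of Σ_t A[v_t][v_{t+1}]. For example, for (i, j) = (0, 1) we minimise over 2 possible intermediate vertex sequences; the minimum is 9, attained along the walk 0 → 0 → 1.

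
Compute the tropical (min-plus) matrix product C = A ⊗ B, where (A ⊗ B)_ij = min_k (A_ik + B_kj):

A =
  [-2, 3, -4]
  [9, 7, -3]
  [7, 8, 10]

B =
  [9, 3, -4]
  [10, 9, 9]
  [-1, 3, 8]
A ⊗ B =
  [-5, -1, -6]
  [-4, 0, 5]
  [9, 10, 3]

Apply the min-plus product entry-by-entry:
  C[0][0] = min over k of (A[0][0] + B[0][0] = -2 + 9 = 7, A[0][1] + B[1][0] = 3 + 10 = 13, A[0][2] + B[2][0] = -4 + -1 = -5) = -5 (attained at k = 2)
  C[0][1] = min over k of (A[0][0] + B[0][1] = -2 + 3 = 1, A[0][1] + B[1][1] = 3 + 9 = 12, A[0][2] + B[2][1] = -4 + 3 = -1) = -1 (attained at k = 2)
  C[0][2] = min over k of (A[0][0] + B[0][2] = -2 + -4 = -6, A[0][1] + B[1][2] = 3 + 9 = 12, A[0][2] + B[2][2] = -4 + 8 = 4) = -6 (attained at k = 0)
  C[1][0] = min over k of (A[1][0] + B[0][0] = 9 + 9 = 18, A[1][1] + B[1][0] = 7 + 10 = 17, A[1][2] + B[2][0] = -3 + -1 = -4) = -4 (attained at k = 2)
  C[1][1] = min over k of (A[1][0] + B[0][1] = 9 + 3 = 12, A[1][1] + B[1][1] = 7 + 9 = 16, A[1][2] + B[2][1] = -3 + 3 = 0) = 0 (attained at k = 2)
  C[1][2] = min over k of (A[1][0] + B[0][2] = 9 + -4 = 5, A[1][1] + B[1][2] = 7 + 9 = 16, A[1][2] + B[2][2] = -3 + 8 = 5) = 5 (attained at k = 0)
  C[2][0] = min over k of (A[2][0] + B[0][0] = 7 + 9 = 16, A[2][1] + B[1][0] = 8 + 10 = 18, A[2][2] + B[2][0] = 10 + -1 = 9) = 9 (attained at k = 2)
  C[2][1] = min over k of (A[2][0] + B[0][1] = 7 + 3 = 10, A[2][1] + B[1][1] = 8 + 9 = 17, A[2][2] + B[2][1] = 10 + 3 = 13) = 10 (attained at k = 0)
  C[2][2] = min over k of (A[2][0] + B[0][2] = 7 + -4 = 3, A[2][1] + B[1][2] = 8 + 9 = 17, A[2][2] + B[2][2] = 10 + 8 = 18) = 3 (attained at k = 0)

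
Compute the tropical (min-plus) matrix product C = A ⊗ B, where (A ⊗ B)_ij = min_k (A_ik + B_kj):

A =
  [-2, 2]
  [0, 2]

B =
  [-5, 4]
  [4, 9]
A ⊗ B =
  [-7, 2]
  [-5, 4]

Apply the min-plus product entry-by-entry:
  C[0][0] = min over k of (A[0][0] + B[0][0] = -2 + -5 = -7, A[0][1] + B[1][0] = 2 + 4 = 6) = -7 (attained at k = 0)
  C[0][1] = min over k of (A[0][0] + B[0][1] = -2 + 4 = 2, A[0][1] + B[1][1] = 2 + 9 = 11) = 2 (attained at k = 0)
  C[1][0] = min over k of (A[1][0] + B[0][0] = 0 + -5 = -5, A[1][1] + B[1][0] = 2 + 4 = 6) = -5 (attained at k = 0)
  C[1][1] = min over k of (A[1][0] + B[0][1] = 0 + 4 = 4, A[1][1] + B[1][1] = 2 + 9 = 11) = 4 (attained at k = 0)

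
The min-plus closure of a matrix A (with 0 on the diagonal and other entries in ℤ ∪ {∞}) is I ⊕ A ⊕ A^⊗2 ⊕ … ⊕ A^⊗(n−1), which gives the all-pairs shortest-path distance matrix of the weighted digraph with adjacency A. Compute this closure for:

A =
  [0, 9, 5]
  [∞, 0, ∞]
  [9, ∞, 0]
Closure =
  [0, 9, 5]
  [∞, 0, ∞]
  [9, 18, 0]

This is the Floyd-Warshall all-pairs shortest-path computation. For each intermediate vertex k = 0, 1, …, 2, update dist[i][j] ← min(dist[i][j], dist[i][k] + dist[k][j]). The final matrix gives, for each (i, j), the minimum total weight of any directed path from i to j (possibly empty when i = j).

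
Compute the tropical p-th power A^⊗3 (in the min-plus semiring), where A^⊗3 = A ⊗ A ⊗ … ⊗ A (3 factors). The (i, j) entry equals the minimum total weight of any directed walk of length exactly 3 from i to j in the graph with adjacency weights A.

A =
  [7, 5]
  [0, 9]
A^⊗3 =
  [12, 10]
  [5, 12]

Each entry (A^⊗3)_ij equals the minimum over all length-3 walks i = v_0 → v_1 → … → v_3 = j of Σ_t A[v_t][v_{t+1}]. For example, for (i, j) = (0, 1) we minimise over 4 possible intermediate vertex sequences; the minimum is 10, attained along the walk 0 → 1 → 0 → 1.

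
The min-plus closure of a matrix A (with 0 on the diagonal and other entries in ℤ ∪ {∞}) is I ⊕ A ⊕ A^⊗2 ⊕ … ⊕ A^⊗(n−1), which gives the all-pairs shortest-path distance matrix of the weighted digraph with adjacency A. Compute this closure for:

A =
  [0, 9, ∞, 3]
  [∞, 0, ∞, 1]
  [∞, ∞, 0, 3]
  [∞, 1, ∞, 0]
Closure =
  [0, 4, ∞, 3]
  [∞, 0, ∞, 1]
  [∞, 4, 0, 3]
  [∞, 1, ∞, 0]

This is the Floyd-Warshall all-pairs shortest-path computation. For each intermediate vertex k = 0, 1, …, 3, update dist[i][j] ← min(dist[i][j], dist[i][k] + dist[k][j]). The final matrix gives, for each (i, j), the minimum total weight of any directed path from i to j (possibly empty when i = j).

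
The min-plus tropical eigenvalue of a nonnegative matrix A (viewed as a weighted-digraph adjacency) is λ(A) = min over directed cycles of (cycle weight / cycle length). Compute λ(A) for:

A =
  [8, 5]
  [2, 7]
λ(A) = 7/2

Enumerate directed cycles and compute their means (weight / length). Sample:
  cycle 0 → 0: weight = 8, length = 1, mean = 8/1 ≈ 8.000
  cycle 1 → 1: weight = 7, length = 1, mean = 7/1 ≈ 7.000
  cycle 0 → 1 → 0: weight = 7, length = 2, mean = 7/2 ≈ 3.500
  cycle 1 → 0 → 1: weight = 7, length = 2, mean = 7/2 ≈ 3.500
Minimum mean = 3.500, attained e.g. along the cycle 0 → 1 → 0 with weight 7 and length 2. So λ(A) = 7/2 = 7/2.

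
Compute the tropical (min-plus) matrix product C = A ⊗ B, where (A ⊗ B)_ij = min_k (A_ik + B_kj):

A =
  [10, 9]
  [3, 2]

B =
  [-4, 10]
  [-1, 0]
A ⊗ B =
  [6, 9]
  [-1, 2]

Apply the min-plus product entry-by-entry:
  C[0][0] = min over k of (A[0][0] + B[0][0] = 10 + -4 = 6, A[0][1] + B[1][0] = 9 + -1 = 8) = 6 (attained at k = 0)
  C[0][1] = min over k of (A[0][0] + B[0][1] = 10 + 10 = 20, A[0][1] + B[1][1] = 9 + 0 = 9) = 9 (attained at k = 1)
  C[1][0] = min over k of (A[1][0] + B[0][0] = 3 + -4 = -1, A[1][1] + B[1][0] = 2 + -1 = 1) = -1 (attained at k = 0)
  C[1][1] = min over k of (A[1][0] + B[0][1] = 3 + 10 = 13, A[1][1] + B[1][1] = 2 + 0 = 2) = 2 (attained at k = 1)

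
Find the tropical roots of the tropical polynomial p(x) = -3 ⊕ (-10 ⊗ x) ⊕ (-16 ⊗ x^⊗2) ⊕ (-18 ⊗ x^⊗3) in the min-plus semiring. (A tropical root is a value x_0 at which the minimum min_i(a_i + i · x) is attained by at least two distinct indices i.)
Roots: {2, 6, 7}

Each tropical root is a break point of the lower envelope of the lines y = a_i + i · x (there are 4 lines, with slopes 0, 1, ..., 3). Only the lines that attain the minimum somewhere contribute to roots; other lines are dominated. Here the surviving (envelope) indices are i = 3, i = 2, i = 1, i = 0.
Intersections between consecutive envelope lines give the roots: for adjacent envelope indices i < j the intersection is x = (a_i − a_j) / (j − i). Reading off the sorted break points: {2, 6, 7}.
Verification: at each break x_0, at least two indices attain the minimum of min_i(a_i + i · x_0).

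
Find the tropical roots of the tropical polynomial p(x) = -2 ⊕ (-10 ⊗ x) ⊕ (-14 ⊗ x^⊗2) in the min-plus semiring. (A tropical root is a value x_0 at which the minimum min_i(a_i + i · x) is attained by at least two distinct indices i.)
Roots: {4, 8}

Each tropical root is a break point of the lower envelope of the lines y = a_i + i · x (there are 3 lines, with slopes 0, 1, ..., 2). Only the lines that attain the minimum somewhere contribute to roots; other lines are dominated. Here the surviving (envelope) indices are i = 2, i = 1, i = 0.
Intersections between consecutive envelope lines give the roots: for adjacent envelope indices i < j the intersection is x = (a_i − a_j) / (j − i). Reading off the sorted break points: {4, 8}.
Verification: at each break x_0, at least two indices attain the minimum of min_i(a_i + i · x_0).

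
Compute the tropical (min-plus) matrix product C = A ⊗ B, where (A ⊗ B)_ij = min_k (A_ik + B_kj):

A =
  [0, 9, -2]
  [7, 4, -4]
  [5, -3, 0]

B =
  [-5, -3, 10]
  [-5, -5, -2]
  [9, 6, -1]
A ⊗ B =
  [-5, -3, -3]
  [-1, -1, -5]
  [-8, -8, -5]

Apply the min-plus product entry-by-entry:
  C[0][0] = min over k of (A[0][0] + B[0][0] = 0 + -5 = -5, A[0][1] + B[1][0] = 9 + -5 = 4, A[0][2] + B[2][0] = -2 + 9 = 7) = -5 (attained at k = 0)
  C[0][1] = min over k of (A[0][0] + B[0][1] = 0 + -3 = -3, A[0][1] + B[1][1] = 9 + -5 = 4, A[0][2] + B[2][1] = -2 + 6 = 4) = -3 (attained at k = 0)
  C[0][2] = min over k of (A[0][0] + B[0][2] = 0 + 10 = 10, A[0][1] + B[1][2] = 9 + -2 = 7, A[0][2] + B[2][2] = -2 + -1 = -3) = -3 (attained at k = 2)
  C[1][0] = min over k of (A[1][0] + B[0][0] = 7 + -5 = 2, A[1][1] + B[1][0] = 4 + -5 = -1, A[1][2] + B[2][0] = -4 + 9 = 5) = -1 (attained at k = 1)
  C[1][1] = min over k of (A[1][0] + B[0][1] = 7 + -3 = 4, A[1][1] + B[1][1] = 4 + -5 = -1, A[1][2] + B[2][1] = -4 + 6 = 2) = -1 (attained at k = 1)
  C[1][2] = min over k of (A[1][0] + B[0][2] = 7 + 10 = 17, A[1][1] + B[1][2] = 4 + -2 = 2, A[1][2] + B[2][2] = -4 + -1 = -5) = -5 (attained at k = 2)
  C[2][0] = min over k of (A[2][0] + B[0][0] = 5 + -5 = 0, A[2][1] + B[1][0] = -3 + -5 = -8, A[2][2] + B[2][0] = 0 + 9 = 9) = -8 (attained at k = 1)
  C[2][1] = min over k of (A[2][0] + B[0][1] = 5 + -3 = 2, A[2][1] + B[1][1] = -3 + -5 = -8, A[2][2] + B[2][1] = 0 + 6 = 6) = -8 (attained at k = 1)
  C[2][2] = min over k of (A[2][0] + B[0][2] = 5 + 10 = 15, A[2][1] + B[1][2] = -3 + -2 = -5, A[2][2] + B[2][2] = 0 + -1 = -1) = -5 (attained at k = 1)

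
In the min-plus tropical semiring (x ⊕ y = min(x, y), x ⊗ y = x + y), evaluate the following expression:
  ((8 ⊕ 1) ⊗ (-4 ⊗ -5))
((8 ⊕ 1) ⊗ (-4 ⊗ -5)) = -8

Expand innermost to outermost. Recall ⊕ takes the minimum of its arguments and ⊗ takes their sum. Working out the expression ((8 ⊕ 1) ⊗ (-4 ⊗ -5)) gives -8.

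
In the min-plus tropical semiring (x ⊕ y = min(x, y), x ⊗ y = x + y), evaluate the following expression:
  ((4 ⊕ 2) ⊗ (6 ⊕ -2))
((4 ⊕ 2) ⊗ (6 ⊕ -2)) = 0

Expand innermost to outermost. Recall ⊕ takes the minimum of its arguments and ⊗ takes their sum. Working out the expression ((4 ⊕ 2) ⊗ (6 ⊕ -2)) gives 0.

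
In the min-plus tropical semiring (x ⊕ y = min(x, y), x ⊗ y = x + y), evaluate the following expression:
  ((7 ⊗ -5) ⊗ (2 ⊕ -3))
((7 ⊗ -5) ⊗ (2 ⊕ -3)) = -1

Expand innermost to outermost. Recall ⊕ takes the minimum of its arguments and ⊗ takes their sum. Working out the expression ((7 ⊗ -5) ⊗ (2 ⊕ -3)) gives -1.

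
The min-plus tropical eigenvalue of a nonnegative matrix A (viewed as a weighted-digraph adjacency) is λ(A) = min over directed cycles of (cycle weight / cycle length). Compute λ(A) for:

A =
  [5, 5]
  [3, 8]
λ(A) = 4

Enumerate directed cycles and compute their means (weight / length). Sample:
  cycle 0 → 0: weight = 5, length = 1, mean = 5/1 ≈ 5.000
  cycle 1 → 1: weight = 8, length = 1, mean = 8/1 ≈ 8.000
  cycle 0 → 1 → 0: weight = 8, length = 2, mean = 8/2 ≈ 4.000
  cycle 1 → 0 → 1: weight = 8, length = 2, mean = 8/2 ≈ 4.000
Minimum mean = 4.000, attained e.g. along the cycle 0 → 1 → 0 with weight 8 and length 2. So λ(A) = 8/2 = 4.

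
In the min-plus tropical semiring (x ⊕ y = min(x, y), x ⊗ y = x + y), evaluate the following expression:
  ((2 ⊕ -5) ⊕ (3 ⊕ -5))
((2 ⊕ -5) ⊕ (3 ⊕ -5)) = -5

Expand innermost to outermost. Recall ⊕ takes the minimum of its arguments and ⊗ takes their sum. Working out the expression ((2 ⊕ -5) ⊕ (3 ⊕ -5)) gives -5.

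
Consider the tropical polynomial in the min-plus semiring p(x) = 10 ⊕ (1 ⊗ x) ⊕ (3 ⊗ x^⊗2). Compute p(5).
p(5) = 6

A tropical monomial a ⊗ x^⊗i evaluates to a + i · x. Evaluating each term at x = 5:
  Term 0 contributes 10 + 0 · 5 = 10
  Term 1 contributes 1 + 1 · 5 = 6
  Term 2 contributes 3 + 2 · 5 = 13
p(5) = ⊕ of these = min[10, 6, 13] = 6.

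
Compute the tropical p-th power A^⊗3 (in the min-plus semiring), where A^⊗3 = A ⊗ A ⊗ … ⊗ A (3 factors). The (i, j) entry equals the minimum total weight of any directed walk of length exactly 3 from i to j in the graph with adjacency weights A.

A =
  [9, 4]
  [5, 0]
A^⊗3 =
  [9, 4]
  [5, 0]

Each entry (A^⊗3)_ij equals the minimum over all length-3 walks i = v_0 → v_1 → … → v_3 = j of Σ_t A[v_t][v_{t+1}]. For example, for (i, j) = (0, 1) we minimise over 4 possible intermediate vertex sequences; the minimum is 4, attained along the walk 0 → 1 → 1 → 1.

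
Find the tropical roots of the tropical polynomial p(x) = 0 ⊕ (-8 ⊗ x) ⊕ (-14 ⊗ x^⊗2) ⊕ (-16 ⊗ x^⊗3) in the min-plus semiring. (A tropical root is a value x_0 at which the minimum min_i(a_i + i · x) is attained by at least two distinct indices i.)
Roots: {2, 6, 8}

Each tropical root is a break point of the lower envelope of the lines y = a_i + i · x (there are 4 lines, with slopes 0, 1, ..., 3). Only the lines that attain the minimum somewhere contribute to roots; other lines are dominated. Here the surviving (envelope) indices are i = 3, i = 2, i = 1, i = 0.
Intersections between consecutive envelope lines give the roots: for adjacent envelope indices i < j the intersection is x = (a_i − a_j) / (j − i). Reading off the sorted break points: {2, 6, 8}.
Verification: at each break x_0, at least two indices attain the minimum of min_i(a_i + i · x_0).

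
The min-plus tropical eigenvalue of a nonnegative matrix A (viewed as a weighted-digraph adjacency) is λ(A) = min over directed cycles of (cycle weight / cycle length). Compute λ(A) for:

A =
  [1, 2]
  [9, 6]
λ(A) = 1

Enumerate directed cycles and compute their means (weight / length). Sample:
  cycle 0 → 0: weight = 1, length = 1, mean = 1/1 ≈ 1.000
  cycle 1 → 1: weight = 6, length = 1, mean = 6/1 ≈ 6.000
  cycle 0 → 1 → 0: weight = 11, length = 2, mean = 11/2 ≈ 5.500
  cycle 1 → 0 → 1: weight = 11, length = 2, mean = 11/2 ≈ 5.500
Minimum mean = 1.000, attained e.g. along the cycle 0 → 0 with weight 1 and length 1. So λ(A) = 1/1 = 1.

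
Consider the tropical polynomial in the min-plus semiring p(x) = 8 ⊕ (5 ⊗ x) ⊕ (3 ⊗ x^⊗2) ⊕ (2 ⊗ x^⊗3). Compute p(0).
p(0) = 2

A tropical monomial a ⊗ x^⊗i evaluates to a + i · x. Evaluating each term at x = 0:
  Term 0 contributes 8 + 0 · 0 = 8
  Term 1 contributes 5 + 1 · 0 = 5
  Term 2 contributes 3 + 2 · 0 = 3
  Term 3 contributes 2 + 3 · 0 = 2
p(0) = ⊕ of these = min[8, 5, 3, 2] = 2.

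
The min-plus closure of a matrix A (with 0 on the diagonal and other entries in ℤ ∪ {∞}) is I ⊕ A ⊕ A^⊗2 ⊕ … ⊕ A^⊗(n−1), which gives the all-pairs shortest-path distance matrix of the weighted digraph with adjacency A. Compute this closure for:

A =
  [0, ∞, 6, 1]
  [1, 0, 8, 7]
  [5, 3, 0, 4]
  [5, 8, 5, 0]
Closure =
  [0, 9, 6, 1]
  [1, 0, 7, 2]
  [4, 3, 0, 4]
  [5, 8, 5, 0]

This is the Floyd-Warshall all-pairs shortest-path computation. For each intermediate vertex k = 0, 1, …, 3, update dist[i][j] ← min(dist[i][j], dist[i][k] + dist[k][j]). The final matrix gives, for each (i, j), the minimum total weight of any directed path from i to j (possibly empty when i = j).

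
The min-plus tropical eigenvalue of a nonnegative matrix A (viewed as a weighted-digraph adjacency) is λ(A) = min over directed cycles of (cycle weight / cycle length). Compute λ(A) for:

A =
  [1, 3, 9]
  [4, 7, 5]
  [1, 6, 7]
λ(A) = 1

Enumerate directed cycles and compute their means (weight / length). Sample:
  cycle 0 → 0: weight = 1, length = 1, mean = 1/1 ≈ 1.000
  cycle 1 → 1: weight = 7, length = 1, mean = 7/1 ≈ 7.000
  cycle 2 → 2: weight = 7, length = 1, mean = 7/1 ≈ 7.000
  cycle 0 → 1 → 0: weight = 7, length = 2, mean = 7/2 ≈ 3.500
  cycle 0 → 2 → 0: weight = 10, length = 2, mean = 10/2 ≈ 5.000
  cycle 1 → 0 → 1: weight = 7, length = 2, mean = 7/2 ≈ 3.500
Minimum mean = 1.000, attained e.g. along the cycle 0 → 0 with weight 1 and length 1. So λ(A) = 1/1 = 1.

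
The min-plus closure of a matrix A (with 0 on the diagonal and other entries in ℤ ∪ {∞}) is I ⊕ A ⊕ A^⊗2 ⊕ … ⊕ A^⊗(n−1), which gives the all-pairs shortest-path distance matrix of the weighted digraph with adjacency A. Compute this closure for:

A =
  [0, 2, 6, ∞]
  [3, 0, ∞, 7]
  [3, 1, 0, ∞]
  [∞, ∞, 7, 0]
Closure =
  [0, 2, 6, 9]
  [3, 0, 9, 7]
  [3, 1, 0, 8]
  [10, 8, 7, 0]

This is the Floyd-Warshall all-pairs shortest-path computation. For each intermediate vertex k = 0, 1, …, 3, update dist[i][j] ← min(dist[i][j], dist[i][k] + dist[k][j]). The final matrix gives, for each (i, j), the minimum total weight of any directed path from i to j (possibly empty when i = j).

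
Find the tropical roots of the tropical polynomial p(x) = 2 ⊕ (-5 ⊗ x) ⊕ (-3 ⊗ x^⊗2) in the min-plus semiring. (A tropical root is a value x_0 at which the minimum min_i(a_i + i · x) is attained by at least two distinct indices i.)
Roots: {-2, 7}

Each tropical root is a break point of the lower envelope of the lines y = a_i + i · x (there are 3 lines, with slopes 0, 1, ..., 2). Only the lines that attain the minimum somewhere contribute to roots; other lines are dominated. Here the surviving (envelope) indices are i = 2, i = 1, i = 0.
Intersections between consecutive envelope lines give the roots: for adjacent envelope indices i < j the intersection is x = (a_i − a_j) / (j − i). Reading off the sorted break points: {-2, 7}.
Verification: at each break x_0, at least two indices attain the minimum of min_i(a_i + i · x_0).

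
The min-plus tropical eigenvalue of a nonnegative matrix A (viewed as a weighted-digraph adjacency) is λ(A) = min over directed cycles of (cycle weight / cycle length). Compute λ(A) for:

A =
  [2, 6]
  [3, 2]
λ(A) = 2

Enumerate directed cycles and compute their means (weight / length). Sample:
  cycle 0 → 0: weight = 2, length = 1, mean = 2/1 ≈ 2.000
  cycle 1 → 1: weight = 2, length = 1, mean = 2/1 ≈ 2.000
  cycle 0 → 1 → 0: weight = 9, length = 2, mean = 9/2 ≈ 4.500
  cycle 1 → 0 → 1: weight = 9, length = 2, mean = 9/2 ≈ 4.500
Minimum mean = 2.000, attained e.g. along the cycle 0 → 0 with weight 2 and length 1. So λ(A) = 2/1 = 2.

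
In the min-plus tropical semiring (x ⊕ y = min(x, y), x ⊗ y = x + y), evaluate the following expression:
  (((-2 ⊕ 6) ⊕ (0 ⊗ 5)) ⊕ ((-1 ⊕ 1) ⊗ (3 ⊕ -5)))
(((-2 ⊕ 6) ⊕ (0 ⊗ 5)) ⊕ ((-1 ⊕ 1) ⊗ (3 ⊕ -5))) = -6

Expand innermost to outermost. Recall ⊕ takes the minimum of its arguments and ⊗ takes their sum. Working out the expression (((-2 ⊕ 6) ⊕ (0 ⊗ 5)) ⊕ ((-1 ⊕ 1) ⊗ (3 ⊕ -5))) gives -6.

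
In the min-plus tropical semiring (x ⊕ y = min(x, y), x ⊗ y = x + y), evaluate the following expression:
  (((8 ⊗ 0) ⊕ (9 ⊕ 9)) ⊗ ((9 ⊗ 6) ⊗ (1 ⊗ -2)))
(((8 ⊗ 0) ⊕ (9 ⊕ 9)) ⊗ ((9 ⊗ 6) ⊗ (1 ⊗ -2))) = 22

Expand innermost to outermost. Recall ⊕ takes the minimum of its arguments and ⊗ takes their sum. Working out the expression (((8 ⊗ 0) ⊕ (9 ⊕ 9)) ⊗ ((9 ⊗ 6) ⊗ (1 ⊗ -2))) gives 22.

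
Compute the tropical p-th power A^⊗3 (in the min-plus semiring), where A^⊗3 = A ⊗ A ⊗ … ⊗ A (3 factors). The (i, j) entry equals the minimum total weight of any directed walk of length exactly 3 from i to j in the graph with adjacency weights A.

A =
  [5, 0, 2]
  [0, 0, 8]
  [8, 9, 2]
A^⊗3 =
  [0, 0, 2]
  [0, 0, 2]
  [8, 8, 6]

Each entry (A^⊗3)_ij equals the minimum over all length-3 walks i = v_0 → v_1 → … → v_3 = j of Σ_t A[v_t][v_{t+1}]. For example, for (i, j) = (0, 2) we minimise over 9 possible intermediate vertex sequences; the minimum is 2, attained along the walk 0 → 1 → 0 → 2.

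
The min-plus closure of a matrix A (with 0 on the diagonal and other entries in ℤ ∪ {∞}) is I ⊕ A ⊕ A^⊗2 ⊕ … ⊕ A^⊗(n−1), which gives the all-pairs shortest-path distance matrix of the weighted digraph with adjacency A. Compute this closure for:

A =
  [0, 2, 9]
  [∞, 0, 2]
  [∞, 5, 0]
Closure =
  [0, 2, 4]
  [∞, 0, 2]
  [∞, 5, 0]

This is the Floyd-Warshall all-pairs shortest-path computation. For each intermediate vertex k = 0, 1, …, 2, update dist[i][j] ← min(dist[i][j], dist[i][k] + dist[k][j]). The final matrix gives, for each (i, j), the minimum total weight of any directed path from i to j (possibly empty when i = j).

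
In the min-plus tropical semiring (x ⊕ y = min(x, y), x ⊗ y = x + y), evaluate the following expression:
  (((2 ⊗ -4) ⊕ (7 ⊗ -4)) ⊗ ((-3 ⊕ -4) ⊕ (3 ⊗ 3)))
(((2 ⊗ -4) ⊕ (7 ⊗ -4)) ⊗ ((-3 ⊕ -4) ⊕ (3 ⊗ 3))) = -6

Expand innermost to outermost. Recall ⊕ takes the minimum of its arguments and ⊗ takes their sum. Working out the expression (((2 ⊗ -4) ⊕ (7 ⊗ -4)) ⊗ ((-3 ⊕ -4) ⊕ (3 ⊗ 3))) gives -6.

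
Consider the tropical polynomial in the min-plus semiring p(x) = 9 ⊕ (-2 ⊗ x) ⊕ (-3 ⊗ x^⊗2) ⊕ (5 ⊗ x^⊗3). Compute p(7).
p(7) = 5

A tropical monomial a ⊗ x^⊗i evaluates to a + i · x. Evaluating each term at x = 7:
  Term 0 contributes 9 + 0 · 7 = 9
  Term 1 contributes -2 + 1 · 7 = 5
  Term 2 contributes -3 + 2 · 7 = 11
  Term 3 contributes 5 + 3 · 7 = 26
p(7) = ⊕ of these = min[9, 5, 11, 26] = 5.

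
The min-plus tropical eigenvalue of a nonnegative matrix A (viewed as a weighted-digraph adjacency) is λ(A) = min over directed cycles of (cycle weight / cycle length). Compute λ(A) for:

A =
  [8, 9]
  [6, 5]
λ(A) = 5

Enumerate directed cycles and compute their means (weight / length). Sample:
  cycle 0 → 0: weight = 8, length = 1, mean = 8/1 ≈ 8.000
  cycle 1 → 1: weight = 5, length = 1, mean = 5/1 ≈ 5.000
  cycle 0 → 1 → 0: weight = 15, length = 2, mean = 15/2 ≈ 7.500
  cycle 1 → 0 → 1: weight = 15, length = 2, mean = 15/2 ≈ 7.500
Minimum mean = 5.000, attained e.g. along the cycle 1 → 1 with weight 5 and length 1. So λ(A) = 5/1 = 5.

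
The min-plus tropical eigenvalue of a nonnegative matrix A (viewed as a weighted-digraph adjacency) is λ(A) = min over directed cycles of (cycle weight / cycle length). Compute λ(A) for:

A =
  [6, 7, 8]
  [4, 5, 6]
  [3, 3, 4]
λ(A) = 4

Enumerate directed cycles and compute their means (weight / length). Sample:
  cycle 0 → 0: weight = 6, length = 1, mean = 6/1 ≈ 6.000
  cycle 1 → 1: weight = 5, length = 1, mean = 5/1 ≈ 5.000
  cycle 2 → 2: weight = 4, length = 1, mean = 4/1 ≈ 4.000
  cycle 0 → 1 → 0: weight = 11, length = 2, mean = 11/2 ≈ 5.500
  cycle 0 → 2 → 0: weight = 11, length = 2, mean = 11/2 ≈ 5.500
  cycle 1 → 0 → 1: weight = 11, length = 2, mean = 11/2 ≈ 5.500
Minimum mean = 4.000, attained e.g. along the cycle 2 → 2 with weight 4 and length 1. So λ(A) = 4/1 = 4.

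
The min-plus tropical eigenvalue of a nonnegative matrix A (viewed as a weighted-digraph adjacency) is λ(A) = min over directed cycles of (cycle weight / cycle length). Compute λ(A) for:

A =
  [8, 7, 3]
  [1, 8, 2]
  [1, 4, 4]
λ(A) = 2

Enumerate directed cycles and compute their means (weight / length). Sample:
  cycle 0 → 0: weight = 8, length = 1, mean = 8/1 ≈ 8.000
  cycle 1 → 1: weight = 8, length = 1, mean = 8/1 ≈ 8.000
  cycle 2 → 2: weight = 4, length = 1, mean = 4/1 ≈ 4.000
  cycle 0 → 1 → 0: weight = 8, length = 2, mean = 8/2 ≈ 4.000
  cycle 0 → 2 → 0: weight = 4, length = 2, mean = 4/2 ≈ 2.000
  cycle 1 → 0 → 1: weight = 8, length = 2, mean = 8/2 ≈ 4.000
Minimum mean = 2.000, attained e.g. along the cycle 0 → 2 → 0 with weight 4 and length 2. So λ(A) = 4/2 = 2.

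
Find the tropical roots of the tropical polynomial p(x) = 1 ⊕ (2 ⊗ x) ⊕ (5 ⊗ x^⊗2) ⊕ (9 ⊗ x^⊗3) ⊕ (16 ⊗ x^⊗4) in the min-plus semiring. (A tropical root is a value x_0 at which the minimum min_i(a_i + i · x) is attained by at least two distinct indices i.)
Roots: {-7, -4, -3, -1}

Each tropical root is a break point of the lower envelope of the lines y = a_i + i · x (there are 5 lines, with slopes 0, 1, ..., 4). Only the lines that attain the minimum somewhere contribute to roots; other lines are dominated. Here the surviving (envelope) indices are i = 4, i = 3, i = 2, i = 1, i = 0.
Intersections between consecutive envelope lines give the roots: for adjacent envelope indices i < j the intersection is x = (a_i − a_j) / (j − i). Reading off the sorted break points: {-7, -4, -3, -1}.
Verification: at each break x_0, at least two indices attain the minimum of min_i(a_i + i · x_0).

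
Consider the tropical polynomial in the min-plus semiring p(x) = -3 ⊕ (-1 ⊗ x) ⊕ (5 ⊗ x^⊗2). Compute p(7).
p(7) = -3

A tropical monomial a ⊗ x^⊗i evaluates to a + i · x. Evaluating each term at x = 7:
  Term 0 contributes -3 + 0 · 7 = -3
  Term 1 contributes -1 + 1 · 7 = 6
  Term 2 contributes 5 + 2 · 7 = 19
p(7) = ⊕ of these = min[-3, 6, 19] = -3.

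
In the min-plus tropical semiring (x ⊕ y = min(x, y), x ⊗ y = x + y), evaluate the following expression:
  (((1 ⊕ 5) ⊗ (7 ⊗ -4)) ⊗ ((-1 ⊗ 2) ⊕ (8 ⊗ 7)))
(((1 ⊕ 5) ⊗ (7 ⊗ -4)) ⊗ ((-1 ⊗ 2) ⊕ (8 ⊗ 7))) = 5

Expand innermost to outermost. Recall ⊕ takes the minimum of its arguments and ⊗ takes their sum. Working out the expression (((1 ⊕ 5) ⊗ (7 ⊗ -4)) ⊗ ((-1 ⊗ 2) ⊕ (8 ⊗ 7))) gives 5.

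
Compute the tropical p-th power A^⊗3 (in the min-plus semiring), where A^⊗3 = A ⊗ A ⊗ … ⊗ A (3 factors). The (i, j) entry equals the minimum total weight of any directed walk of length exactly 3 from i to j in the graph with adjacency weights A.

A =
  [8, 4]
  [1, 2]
A^⊗3 =
  [7, 8]
  [5, 6]

Each entry (A^⊗3)_ij equals the minimum over all length-3 walks i = v_0 → v_1 → … → v_3 = j of Σ_t A[v_t][v_{t+1}]. For example, for (i, j) = (0, 1) we minimise over 4 possible intermediate vertex sequences; the minimum is 8, attained along the walk 0 → 1 → 1 → 1.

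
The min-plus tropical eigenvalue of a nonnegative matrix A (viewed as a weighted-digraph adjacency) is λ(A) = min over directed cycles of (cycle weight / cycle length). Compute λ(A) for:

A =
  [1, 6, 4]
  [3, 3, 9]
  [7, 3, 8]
λ(A) = 1

Enumerate directed cycles and compute their means (weight / length). Sample:
  cycle 0 → 0: weight = 1, length = 1, mean = 1/1 ≈ 1.000
  cycle 1 → 1: weight = 3, length = 1, mean = 3/1 ≈ 3.000
  cycle 2 → 2: weight = 8, length = 1, mean = 8/1 ≈ 8.000
  cycle 0 → 1 → 0: weight = 9, length = 2, mean = 9/2 ≈ 4.500
  cycle 0 → 2 → 0: weight = 11, length = 2, mean = 11/2 ≈ 5.500
  cycle 1 → 0 → 1: weight = 9, length = 2, mean = 9/2 ≈ 4.500
Minimum mean = 1.000, attained e.g. along the cycle 0 → 0 with weight 1 and length 1. So λ(A) = 1/1 = 1.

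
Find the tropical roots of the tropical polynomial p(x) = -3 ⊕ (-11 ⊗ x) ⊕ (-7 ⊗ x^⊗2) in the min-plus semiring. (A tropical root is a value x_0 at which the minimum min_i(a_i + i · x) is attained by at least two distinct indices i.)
Roots: {-4, 8}

Each tropical root is a break point of the lower envelope of the lines y = a_i + i · x (there are 3 lines, with slopes 0, 1, ..., 2). Only the lines that attain the minimum somewhere contribute to roots; other lines are dominated. Here the surviving (envelope) indices are i = 2, i = 1, i = 0.
Intersections between consecutive envelope lines give the roots: for adjacent envelope indices i < j the intersection is x = (a_i − a_j) / (j − i). Reading off the sorted break points: {-4, 8}.
Verification: at each break x_0, at least two indices attain the minimum of min_i(a_i + i · x_0).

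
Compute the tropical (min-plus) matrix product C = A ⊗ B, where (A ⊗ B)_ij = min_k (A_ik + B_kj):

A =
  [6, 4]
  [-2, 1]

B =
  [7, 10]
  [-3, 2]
A ⊗ B =
  [1, 6]
  [-2, 3]

Apply the min-plus product entry-by-entry:
  C[0][0] = min over k of (A[0][0] + B[0][0] = 6 + 7 = 13, A[0][1] + B[1][0] = 4 + -3 = 1) = 1 (attained at k = 1)
  C[0][1] = min over k of (A[0][0] + B[0][1] = 6 + 10 = 16, A[0][1] + B[1][1] = 4 + 2 = 6) = 6 (attained at k = 1)
  C[1][0] = min over k of (A[1][0] + B[0][0] = -2 + 7 = 5, A[1][1] + B[1][0] = 1 + -3 = -2) = -2 (attained at k = 1)
  C[1][1] = min over k of (A[1][0] + B[0][1] = -2 + 10 = 8, A[1][1] + B[1][1] = 1 + 2 = 3) = 3 (attained at k = 1)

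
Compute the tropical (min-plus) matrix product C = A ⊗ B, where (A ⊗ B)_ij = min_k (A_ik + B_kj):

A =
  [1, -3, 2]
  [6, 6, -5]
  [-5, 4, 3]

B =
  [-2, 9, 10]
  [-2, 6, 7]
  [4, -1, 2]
A ⊗ B =
  [-5, 1, 4]
  [-1, -6, -3]
  [-7, 2, 5]

Apply the min-plus product entry-by-entry:
  C[0][0] = min over k of (A[0][0] + B[0][0] = 1 + -2 = -1, A[0][1] + B[1][0] = -3 + -2 = -5, A[0][2] + B[2][0] = 2 + 4 = 6) = -5 (attained at k = 1)
  C[0][1] = min over k of (A[0][0] + B[0][1] = 1 + 9 = 10, A[0][1] + B[1][1] = -3 + 6 = 3, A[0][2] + B[2][1] = 2 + -1 = 1) = 1 (attained at k = 2)
  C[0][2] = min over k of (A[0][0] + B[0][2] = 1 + 10 = 11, A[0][1] + B[1][2] = -3 + 7 = 4, A[0][2] + B[2][2] = 2 + 2 = 4) = 4 (attained at k = 1)
  C[1][0] = min over k of (A[1][0] + B[0][0] = 6 + -2 = 4, A[1][1] + B[1][0] = 6 + -2 = 4, A[1][2] + B[2][0] = -5 + 4 = -1) = -1 (attained at k = 2)
  C[1][1] = min over k of (A[1][0] + B[0][1] = 6 + 9 = 15, A[1][1] + B[1][1] = 6 + 6 = 12, A[1][2] + B[2][1] = -5 + -1 = -6) = -6 (attained at k = 2)
  C[1][2] = min over k of (A[1][0] + B[0][2] = 6 + 10 = 16, A[1][1] + B[1][2] = 6 + 7 = 13, A[1][2] + B[2][2] = -5 + 2 = -3) = -3 (attained at k = 2)
  C[2][0] = min over k of (A[2][0] + B[0][0] = -5 + -2 = -7, A[2][1] + B[1][0] = 4 + -2 = 2, A[2][2] + B[2][0] = 3 + 4 = 7) = -7 (attained at k = 0)
  C[2][1] = min over k of (A[2][0] + B[0][1] = -5 + 9 = 4, A[2][1] + B[1][1] = 4 + 6 = 10, A[2][2] + B[2][1] = 3 + -1 = 2) = 2 (attained at k = 2)
  C[2][2] = min over k of (A[2][0] + B[0][2] = -5 + 10 = 5, A[2][1] + B[1][2] = 4 + 7 = 11, A[2][2] + B[2][2] = 3 + 2 = 5) = 5 (attained at k = 0)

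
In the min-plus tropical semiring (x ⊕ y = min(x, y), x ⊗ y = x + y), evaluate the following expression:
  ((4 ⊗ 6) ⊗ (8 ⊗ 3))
((4 ⊗ 6) ⊗ (8 ⊗ 3)) = 21

Expand innermost to outermost. Recall ⊕ takes the minimum of its arguments and ⊗ takes their sum. Working out the expression ((4 ⊗ 6) ⊗ (8 ⊗ 3)) gives 21.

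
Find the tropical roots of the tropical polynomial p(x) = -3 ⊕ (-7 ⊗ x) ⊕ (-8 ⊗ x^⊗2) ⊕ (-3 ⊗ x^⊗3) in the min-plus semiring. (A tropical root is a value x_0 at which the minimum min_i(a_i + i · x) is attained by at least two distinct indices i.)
Roots: {-5, 1, 4}

Each tropical root is a break point of the lower envelope of the lines y = a_i + i · x (there are 4 lines, with slopes 0, 1, ..., 3). Only the lines that attain the minimum somewhere contribute to roots; other lines are dominated. Here the surviving (envelope) indices are i = 3, i = 2, i = 1, i = 0.
Intersections between consecutive envelope lines give the roots: for adjacent envelope indices i < j the intersection is x = (a_i − a_j) / (j − i). Reading off the sorted break points: {-5, 1, 4}.
Verification: at each break x_0, at least two indices attain the minimum of min_i(a_i + i · x_0).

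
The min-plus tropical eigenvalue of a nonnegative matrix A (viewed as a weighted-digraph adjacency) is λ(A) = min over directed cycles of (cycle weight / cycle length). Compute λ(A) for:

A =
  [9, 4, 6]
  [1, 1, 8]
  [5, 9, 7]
λ(A) = 1

Enumerate directed cycles and compute their means (weight / length). Sample:
  cycle 0 → 0: weight = 9, length = 1, mean = 9/1 ≈ 9.000
  cycle 1 → 1: weight = 1, length = 1, mean = 1/1 ≈ 1.000
  cycle 2 → 2: weight = 7, length = 1, mean = 7/1 ≈ 7.000
  cycle 0 → 1 → 0: weight = 5, length = 2, mean = 5/2 ≈ 2.500
  cycle 0 → 2 → 0: weight = 11, length = 2, mean = 11/2 ≈ 5.500
  cycle 1 → 0 → 1: weight = 5, length = 2, mean = 5/2 ≈ 2.500
Minimum mean = 1.000, attained e.g. along the cycle 1 → 1 with weight 1 and length 1. So λ(A) = 1/1 = 1.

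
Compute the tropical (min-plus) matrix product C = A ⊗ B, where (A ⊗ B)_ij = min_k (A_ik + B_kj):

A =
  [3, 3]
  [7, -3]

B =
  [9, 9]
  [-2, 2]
A ⊗ B =
  [1, 5]
  [-5, -1]

Apply the min-plus product entry-by-entry:
  C[0][0] = min over k of (A[0][0] + B[0][0] = 3 + 9 = 12, A[0][1] + B[1][0] = 3 + -2 = 1) = 1 (attained at k = 1)
  C[0][1] = min over k of (A[0][0] + B[0][1] = 3 + 9 = 12, A[0][1] + B[1][1] = 3 + 2 = 5) = 5 (attained at k = 1)
  C[1][0] = min over k of (A[1][0] + B[0][0] = 7 + 9 = 16, A[1][1] + B[1][0] = -3 + -2 = -5) = -5 (attained at k = 1)
  C[1][1] = min over k of (A[1][0] + B[0][1] = 7 + 9 = 16, A[1][1] + B[1][1] = -3 + 2 = -1) = -1 (attained at k = 1)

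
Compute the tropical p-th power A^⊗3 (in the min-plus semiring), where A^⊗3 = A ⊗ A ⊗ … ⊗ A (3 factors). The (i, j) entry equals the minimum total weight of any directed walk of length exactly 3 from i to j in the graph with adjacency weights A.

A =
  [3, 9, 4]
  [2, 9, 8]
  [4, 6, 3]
A^⊗3 =
  [9, 13, 10]
  [8, 12, 9]
  [10, 12, 9]

Each entry (A^⊗3)_ij equals the minimum over all length-3 walks i = v_0 → v_1 → … → v_3 = j of Σ_t A[v_t][v_{t+1}]. For example, for (i, j) = (0, 2) we minimise over 9 possible intermediate vertex sequences; the minimum is 10, attained along the walk 0 → 0 → 0 → 2.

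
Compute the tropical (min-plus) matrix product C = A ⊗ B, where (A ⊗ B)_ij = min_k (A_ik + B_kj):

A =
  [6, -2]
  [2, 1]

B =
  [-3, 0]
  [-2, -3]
A ⊗ B =
  [-4, -5]
  [-1, -2]

Apply the min-plus product entry-by-entry:
  C[0][0] = min over k of (A[0][0] + B[0][0] = 6 + -3 = 3, A[0][1] + B[1][0] = -2 + -2 = -4) = -4 (attained at k = 1)
  C[0][1] = min over k of (A[0][0] + B[0][1] = 6 + 0 = 6, A[0][1] + B[1][1] = -2 + -3 = -5) = -5 (attained at k = 1)
  C[1][0] = min over k of (A[1][0] + B[0][0] = 2 + -3 = -1, A[1][1] + B[1][0] = 1 + -2 = -1) = -1 (attained at k = 0)
  C[1][1] = min over k of (A[1][0] + B[0][1] = 2 + 0 = 2, A[1][1] + B[1][1] = 1 + -3 = -2) = -2 (attained at k = 1)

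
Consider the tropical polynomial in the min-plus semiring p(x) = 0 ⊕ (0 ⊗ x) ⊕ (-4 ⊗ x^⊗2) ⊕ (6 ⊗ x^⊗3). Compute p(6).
p(6) = 0

A tropical monomial a ⊗ x^⊗i evaluates to a + i · x. Evaluating each term at x = 6:
  Term 0 contributes 0 + 0 · 6 = 0
  Term 1 contributes 0 + 1 · 6 = 6
  Term 2 contributes -4 + 2 · 6 = 8
  Term 3 contributes 6 + 3 · 6 = 24
p(6) = ⊕ of these = min[0, 6, 8, 24] = 0.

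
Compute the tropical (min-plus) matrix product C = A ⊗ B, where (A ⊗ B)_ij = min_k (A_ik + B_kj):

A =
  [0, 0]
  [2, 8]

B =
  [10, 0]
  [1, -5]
A ⊗ B =
  [1, -5]
  [9, 2]

Apply the min-plus product entry-by-entry:
  C[0][0] = min over k of (A[0][0] + B[0][0] = 0 + 10 = 10, A[0][1] + B[1][0] = 0 + 1 = 1) = 1 (attained at k = 1)
  C[0][1] = min over k of (A[0][0] + B[0][1] = 0 + 0 = 0, A[0][1] + B[1][1] = 0 + -5 = -5) = -5 (attained at k = 1)
  C[1][0] = min over k of (A[1][0] + B[0][0] = 2 + 10 = 12, A[1][1] + B[1][0] = 8 + 1 = 9) = 9 (attained at k = 1)
  C[1][1] = min over k of (A[1][0] + B[0][1] = 2 + 0 = 2, A[1][1] + B[1][1] = 8 + -5 = 3) = 2 (attained at k = 0)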